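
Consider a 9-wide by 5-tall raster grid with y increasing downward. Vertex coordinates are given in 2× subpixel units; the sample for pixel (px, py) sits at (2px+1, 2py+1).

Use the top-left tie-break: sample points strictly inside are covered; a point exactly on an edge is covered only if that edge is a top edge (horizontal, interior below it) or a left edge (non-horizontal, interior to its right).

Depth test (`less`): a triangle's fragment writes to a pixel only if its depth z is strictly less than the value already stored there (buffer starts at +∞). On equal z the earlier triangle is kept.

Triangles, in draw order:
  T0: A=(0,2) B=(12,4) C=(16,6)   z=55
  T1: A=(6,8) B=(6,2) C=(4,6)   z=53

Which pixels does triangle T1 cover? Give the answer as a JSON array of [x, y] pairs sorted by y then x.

T0:
  2·area = 16
  edge (0, 2)→(12, 4): d=(12,2) right/bottom  bias=-1
  edge (12, 4)→(16, 6): d=(4,2) right/bottom  bias=-1
  edge (16, 6)→(0, 2): d=(-16,-4) top-left  bias=+0
    (2,1)@(5, 3): e=[2,10,4] → █
    (3,1)@(7, 3): e=[-2,6,12] → ·
    (2,2)@(5, 5): e=[26,18,-28] → ·
    (6,2)@(13, 5): e=[10,2,4] → █
    (7,2)@(15, 5): e=[6,-2,12] → ·
    (6,3)@(13, 7): e=[34,10,-28] → ·
  covered (2 px):
    · · · · · · · · ·
    · · █ · · · · · ·
    · · · · · · █ · ·
    · · · · · · · · ·
    · · · · · · · · ·
T1:
  2·area = 12  (B↔C swapped to make it positive)
  edge (6, 8)→(4, 6): d=(-2,-2) top-left  bias=+0
  edge (4, 6)→(6, 2): d=(2,-4) top-left  bias=+0
  edge (6, 2)→(6, 8): d=(0,6) right/bottom  bias=-1
    (0,1)@(1, 3): e=[0,-18,30] → ·  [on edge]
    (1,2)@(3, 5): e=[0,-6,18] → ·  [on edge]
    (2,2)@(5, 5): e=[4,2,6] → █
    (3,2)@(7, 5): e=[8,10,-6] → ·
    (2,3)@(5, 7): e=[0,6,6] → █  [on edge]
    (3,3)@(7, 7): e=[4,14,-6] → ·
    (2,4)@(5, 9): e=[-4,10,6] → ·
    (3,4)@(7, 9): e=[0,18,-6] → ·  [on edge]
  covered (2 px):
    · · · · · · · · ·
    · · · · · · · · ·
    · · █ · · · · · ·
    · · █ · · · · · ·
    · · · · · · · · ·

Final: [[2,2],[2,3]]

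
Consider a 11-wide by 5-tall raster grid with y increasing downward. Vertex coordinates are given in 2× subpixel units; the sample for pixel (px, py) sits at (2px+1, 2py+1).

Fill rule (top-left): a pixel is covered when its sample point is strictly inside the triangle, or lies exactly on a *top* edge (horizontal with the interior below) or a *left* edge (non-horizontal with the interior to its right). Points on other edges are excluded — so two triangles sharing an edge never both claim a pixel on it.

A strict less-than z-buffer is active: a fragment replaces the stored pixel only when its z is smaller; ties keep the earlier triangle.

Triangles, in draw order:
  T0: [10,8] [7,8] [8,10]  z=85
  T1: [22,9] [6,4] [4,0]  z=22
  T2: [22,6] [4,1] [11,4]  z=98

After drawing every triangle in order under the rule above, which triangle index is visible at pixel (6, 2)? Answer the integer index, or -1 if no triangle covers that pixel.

T0:
  2·area = 6  (B↔C swapped to make it positive)
  edge (10, 8)→(8, 10): d=(-2,2) right/bottom  bias=-1
  edge (8, 10)→(7, 8): d=(-1,-2) top-left  bias=+0
  edge (7, 8)→(10, 8): d=(3,0) top-left  bias=+0
    (8,0)@(17, 1): e=[0,27,-21] → ·  [on edge]
    (7,1)@(15, 3): e=[0,21,-15] → ·  [on edge]
    (6,2)@(13, 5): e=[0,15,-9] → ·  [on edge]
    (5,3)@(11, 7): e=[0,9,-3] → ·  [on edge]
    (4,4)@(9, 9): e=[0,3,3] → ·  [on edge]
  covered (0 px):
    · · · · · · · · · · ·
    · · · · · · · · · · ·
    · · · · · · · · · · ·
    · · · · · · · · · · ·
    · · · · · · · · · · ·
T1:
  2·area = 54
  edge (22, 9)→(6, 4): d=(-16,-5) top-left  bias=+0
  edge (6, 4)→(4, 0): d=(-2,-4) top-left  bias=+0
  edge (4, 0)→(22, 9): d=(18,9) right/bottom  bias=-1
    (2,0)@(5, 1): e=[43,2,9] → #
    (3,0)@(7, 1): e=[53,10,-9] → ·
    (2,1)@(5, 3): e=[11,-2,45] → ·
    (3,1)@(7, 3): e=[21,6,27] → #
    (4,1)@(9, 3): e=[31,14,9] → #
    (5,1)@(11, 3): e=[41,22,-9] → ·
    (3,2)@(7, 5): e=[-11,2,63] → ·
    (4,2)@(9, 5): e=[-1,10,45] → ·
    (5,2)@(11, 5): e=[9,18,27] → #
    (6,2)@(13, 5): e=[19,26,9] → #
    (7,2)@(15, 5): e=[29,34,-9] → ·
    (5,3)@(11, 7): e=[-23,14,63] → ·
  covered (6 px):
    · · # · · · · · · · ·
    · · · # # · · · · · ·
    · · · · · # # · · · ·
    · · · · · · · · # · ·
    · · · · · · · · · · ·
T2:
  2·area = 19  (B↔C swapped to make it positive)
  edge (22, 6)→(11, 4): d=(-11,-2) top-left  bias=+0
  edge (11, 4)→(4, 1): d=(-7,-3) top-left  bias=+0
  edge (4, 1)→(22, 6): d=(18,5) right/bottom  bias=-1
    (4,1)@(9, 3): e=[7,1,11] → #
    (5,1)@(11, 3): e=[11,7,1] → #
    (6,1)@(13, 3): e=[15,13,-9] → ·
    (4,2)@(9, 5): e=[-15,-13,47] → ·
    (5,2)@(11, 5): e=[-11,-7,37] → ·
    (8,2)@(17, 5): e=[1,11,7] → #
    (9,2)@(19, 5): e=[5,17,-3] → ·
    (8,3)@(17, 7): e=[-21,-3,43] → ·
  covered (3 px):
    · · · · · · · · · · ·
    · · · · # # · · · · ·
    · · · · · · · · # · ·
    · · · · · · · · · · ·
    · · · · · · · · · · ·

Z-buffer (winner per pixel, '.' = empty):
  . . 1 . . . . . . . .
  . . . 1 1 2 . . . . .
  . . . . . 1 1 . 2 . .
  . . . . . . . . 1 . .
  . . . . . . . . . . .

Final: 1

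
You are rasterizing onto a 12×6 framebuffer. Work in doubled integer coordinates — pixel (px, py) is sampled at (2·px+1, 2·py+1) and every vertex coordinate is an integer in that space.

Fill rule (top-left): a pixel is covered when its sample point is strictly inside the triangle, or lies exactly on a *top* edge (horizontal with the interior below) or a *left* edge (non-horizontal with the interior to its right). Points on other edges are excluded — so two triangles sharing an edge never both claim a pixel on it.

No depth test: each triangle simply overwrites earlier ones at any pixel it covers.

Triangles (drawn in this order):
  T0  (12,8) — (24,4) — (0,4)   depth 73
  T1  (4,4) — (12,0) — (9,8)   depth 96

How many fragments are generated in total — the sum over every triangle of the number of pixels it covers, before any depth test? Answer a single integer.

T0:
  2·area = 96  (B↔C swapped to make it positive)
  edge (12, 8)→(0, 4): d=(-12,-4) top-left  bias=+0
  edge (0, 4)→(24, 4): d=(24,0) top-left  bias=+0
  edge (24, 4)→(12, 8): d=(-12,4) right/bottom  bias=-1
    (1,2)@(3, 5): e=[0,24,72] → █  [on edge]
    (2,2)@(5, 5): e=[8,24,64] → █
    (3,2)@(7, 5): e=[16,24,56] → █
    (4,2)@(9, 5): e=[24,24,48] → █
    (5,2)@(11, 5): e=[32,24,40] → █
    (6,2)@(13, 5): e=[40,24,32] → █
    (7,2)@(15, 5): e=[48,24,24] → █
    (8,2)@(17, 5): e=[56,24,16] → █
    (9,2)@(19, 5): e=[64,24,8] → █
    (10,2)@(21, 5): e=[72,24,0] → ·  [on edge]
    (1,3)@(3, 7): e=[-24,72,48] → ·
    (2,3)@(5, 7): e=[-16,72,40] → ·
    (4,3)@(9, 7): e=[0,72,24] → █  [on edge]
    (7,3)@(15, 7): e=[24,72,0] → ·  [on edge]
    (4,4)@(9, 9): e=[-24,120,0] → ·  [on edge]
    (7,4)@(15, 9): e=[0,120,-24] → ·  [on edge]
    (1,5)@(3, 11): e=[-72,168,0] → ·  [on edge]
    (10,5)@(21, 11): e=[0,168,-72] → ·  [on edge]
  covered (12 px):
    · · · · · · · · · · · ·
    · · · · · · · · · · · ·
    · █ █ █ █ █ █ █ █ █ · ·
    · · · · █ █ █ · · · · ·
    · · · · · · · · · · · ·
    · · · · · · · · · · · ·
T1:
  2·area = 52
  edge (4, 4)→(12, 0): d=(8,-4) top-left  bias=+0
  edge (12, 0)→(9, 8): d=(-3,8) right/bottom  bias=-1
  edge (9, 8)→(4, 4): d=(-5,-4) top-left  bias=+0
    (5,0)@(11, 1): e=[4,5,43] → █
    (6,0)@(13, 1): e=[12,-11,51] → ·
    (3,1)@(7, 3): e=[4,31,17] → █
    (4,1)@(9, 3): e=[12,15,25] → █
    (5,1)@(11, 3): e=[20,-1,33] → ·
    (3,2)@(7, 5): e=[20,25,7] → █
    (5,2)@(11, 5): e=[36,-7,23] → ·
    (3,3)@(7, 7): e=[36,19,-3] → ·
    (4,3)@(9, 7): e=[44,3,5] → █
    (5,3)@(11, 7): e=[52,-13,13] → ·
    (4,4)@(9, 9): e=[60,-3,-5] → ·
  covered (6 px):
    · · · · · █ · · · · · ·
    · · · █ █ · · · · · · ·
    · · · █ █ · · · · · · ·
    · · · · █ · · · · · · ·
    · · · · · · · · · · · ·
    · · · · · · · · · · · ·

Answer: 18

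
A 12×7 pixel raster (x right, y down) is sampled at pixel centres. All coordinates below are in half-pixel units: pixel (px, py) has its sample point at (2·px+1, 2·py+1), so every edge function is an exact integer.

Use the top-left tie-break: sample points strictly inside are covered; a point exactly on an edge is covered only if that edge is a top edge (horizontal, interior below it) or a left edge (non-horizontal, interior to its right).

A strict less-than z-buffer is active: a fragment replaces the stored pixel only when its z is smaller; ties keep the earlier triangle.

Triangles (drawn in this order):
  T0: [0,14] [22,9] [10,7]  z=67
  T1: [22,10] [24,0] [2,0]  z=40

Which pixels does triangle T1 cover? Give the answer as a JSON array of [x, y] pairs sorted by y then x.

T0:
  2·area = 104  (B↔C swapped to make it positive)
  edge (0, 14)→(10, 7): d=(10,-7) top-left  bias=+0
  edge (10, 7)→(22, 9): d=(12,2) right/bottom  bias=-1
  edge (22, 9)→(0, 14): d=(-22,5) right/bottom  bias=-1
    (4,4)@(9, 9): e=[13,26,65] → X
    (5,4)@(11, 9): e=[27,22,55] → X
    (6,4)@(13, 9): e=[41,18,45] → X
    (7,4)@(15, 9): e=[55,14,35] → X
    (8,4)@(17, 9): e=[69,10,25] → X
    (9,4)@(19, 9): e=[83,6,15] → X
    (10,4)@(21, 9): e=[97,2,5] → X
    (11,4)@(23, 9): e=[111,-2,-5] → .
    (2,5)@(5, 11): e=[5,58,41] → X
    (3,5)@(7, 11): e=[19,54,31] → X
    (7,5)@(15, 11): e=[75,38,-9] → .
    (8,5)@(17, 11): e=[89,34,-19] → .
  covered (13 px):
    . . . . . . . . . . . .
    . . . . . . . . . . . .
    . . . . . . . . . . . .
    . . . . . . . . . . . .
    . . . . X X X X X X X .
    . . X X X X X . . . . .
    . X . . . . . . . . . .
T1:
  2·area = 220  (B↔C swapped to make it positive)
  edge (22, 10)→(2, 0): d=(-20,-10) top-left  bias=+0
  edge (2, 0)→(24, 0): d=(22,0) top-left  bias=+0
  edge (24, 0)→(22, 10): d=(-2,10) right/bottom  bias=-1
    (2,0)@(5, 1): e=[10,22,188] → X
    (3,0)@(7, 1): e=[30,22,168] → X
    (4,0)@(9, 1): e=[50,22,148] → X
    (5,0)@(11, 1): e=[70,22,128] → X
    (6,0)@(13, 1): e=[90,22,108] → X
    (7,0)@(15, 1): e=[110,22,88] → X
    (8,0)@(17, 1): e=[130,22,68] → X
    (9,0)@(19, 1): e=[150,22,48] → X
    (10,0)@(21, 1): e=[170,22,28] → X
    (11,0)@(23, 1): e=[190,22,8] → X
    (2,1)@(5, 3): e=[-30,66,184] → .
    (3,1)@(7, 3): e=[-10,66,164] → .
    (11,2)@(23, 5): e=[110,110,0] → .  [on edge]
  covered (27 px):
    . . X X X X X X X X X X
    . . . . X X X X X X X X
    . . . . . . X X X X X .
    . . . . . . . . X X X .
    . . . . . . . . . . X .
    . . . . . . . . . . . .
    . . . . . . . . . . . .

Result: [[2,0],[3,0],[4,0],[5,0],[6,0],[7,0],[8,0],[9,0],[10,0],[11,0],[4,1],[5,1],[6,1],[7,1],[8,1],[9,1],[10,1],[11,1],[6,2],[7,2],[8,2],[9,2],[10,2],[8,3],[9,3],[10,3],[10,4]]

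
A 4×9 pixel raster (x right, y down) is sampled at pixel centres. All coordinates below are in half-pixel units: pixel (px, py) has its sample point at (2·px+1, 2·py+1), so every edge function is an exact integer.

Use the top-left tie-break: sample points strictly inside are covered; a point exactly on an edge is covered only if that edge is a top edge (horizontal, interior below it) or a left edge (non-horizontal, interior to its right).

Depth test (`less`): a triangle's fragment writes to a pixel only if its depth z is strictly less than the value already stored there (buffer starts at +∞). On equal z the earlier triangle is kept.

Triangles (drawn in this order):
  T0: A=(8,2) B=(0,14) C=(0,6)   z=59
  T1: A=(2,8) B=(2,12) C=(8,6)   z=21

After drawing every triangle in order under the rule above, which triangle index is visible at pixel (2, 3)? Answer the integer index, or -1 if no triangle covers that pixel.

T0:
  2·area = 64
  edge (8, 2)→(0, 14): d=(-8,12) right/bottom  bias=-1
  edge (0, 14)→(0, 6): d=(0,-8) top-left  bias=+0
  edge (0, 6)→(8, 2): d=(8,-4) top-left  bias=+0
    (3,1)@(7, 3): e=[4,56,4] → X
    (1,2)@(3, 5): e=[36,24,4] → X
    (2,2)@(5, 5): e=[12,40,12] → X
    (3,2)@(7, 5): e=[-12,56,20] → .
    (0,3)@(1, 7): e=[44,8,12] → X
    (2,3)@(5, 7): e=[-4,40,28] → .
    (0,4)@(1, 9): e=[28,8,28] → X
    (2,4)@(5, 9): e=[-20,40,44] → .
    (0,5)@(1, 11): e=[12,8,44] → X
    (1,5)@(3, 11): e=[-12,24,52] → .
    (0,6)@(1, 13): e=[-4,8,60] → .
  covered (8 px):
    . . . .
    . . . X
    . X X .
    X X . .
    X X . .
    X . . .
    . . . .
    . . . .
    . . . .
T1:
  2·area = 24  (B↔C swapped to make it positive)
  edge (2, 8)→(8, 6): d=(6,-2) top-left  bias=+0
  edge (8, 6)→(2, 12): d=(-6,6) right/bottom  bias=-1
  edge (2, 12)→(2, 8): d=(0,-4) top-left  bias=+0
    (2,3)@(5, 7): e=[0,12,12] → X  [on edge]
    (3,3)@(7, 7): e=[4,0,20] → .  [on edge]
    (1,4)@(3, 9): e=[8,12,4] → X
    (2,4)@(5, 9): e=[12,0,12] → .  [on edge]
    (1,5)@(3, 11): e=[20,0,4] → .  [on edge]
    (0,6)@(1, 13): e=[28,0,-4] → .  [on edge]
  covered (2 px):
    . . . .
    . . . .
    . . . .
    . . X .
    . X . .
    . . . .
    . . . .
    . . . .
    . . . .

Z-buffer (winner per pixel, '.' = empty):
  . . . .
  . . . 0
  . 0 0 .
  0 0 1 .
  0 1 . .
  0 . . .
  . . . .
  . . . .
  . . . .

Final: 1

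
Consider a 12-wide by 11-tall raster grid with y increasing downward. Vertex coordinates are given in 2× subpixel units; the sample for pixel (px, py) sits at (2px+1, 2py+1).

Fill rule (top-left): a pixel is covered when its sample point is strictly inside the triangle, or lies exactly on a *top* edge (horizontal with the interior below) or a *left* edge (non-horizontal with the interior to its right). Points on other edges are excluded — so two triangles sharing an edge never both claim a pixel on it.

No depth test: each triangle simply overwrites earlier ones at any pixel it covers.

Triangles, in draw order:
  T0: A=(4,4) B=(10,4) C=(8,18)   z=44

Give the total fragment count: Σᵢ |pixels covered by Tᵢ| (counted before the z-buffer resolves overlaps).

T0:
  2·area = 84
  edge (4, 4)→(10, 4): d=(6,0) top-left  bias=+0
  edge (10, 4)→(8, 18): d=(-2,14) right/bottom  bias=-1
  edge (8, 18)→(4, 4): d=(-4,-14) top-left  bias=+0
    (2,2)@(5, 5): e=[6,68,10] → █
    (3,2)@(7, 5): e=[6,40,38] → █
    (4,2)@(9, 5): e=[6,12,66] → █
    (5,2)@(11, 5): e=[6,-16,94] → ·
    (2,3)@(5, 7): e=[18,64,2] → █
    (5,3)@(11, 7): e=[18,-20,86] → ·
    (2,4)@(5, 9): e=[30,60,-6] → ·
    (3,4)@(7, 9): e=[30,32,22] → █
    (5,4)@(11, 9): e=[30,-24,78] → ·
    (3,5)@(7, 11): e=[42,28,14] → █
    (4,5)@(9, 11): e=[42,0,42] → ·  [on edge]
    (3,6)@(7, 13): e=[54,24,6] → █
  covered (10 px):
    · · · · · · · · · · · ·
    · · · · · · · · · · · ·
    · · █ █ █ · · · · · · ·
    · · █ █ █ · · · · · · ·
    · · · █ █ · · · · · · ·
    · · · █ · · · · · · · ·
    · · · █ · · · · · · · ·
    · · · · · · · · · · · ·
    · · · · · · · · · · · ·
    · · · · · · · · · · · ·
    · · · · · · · · · · · ·

Result: 10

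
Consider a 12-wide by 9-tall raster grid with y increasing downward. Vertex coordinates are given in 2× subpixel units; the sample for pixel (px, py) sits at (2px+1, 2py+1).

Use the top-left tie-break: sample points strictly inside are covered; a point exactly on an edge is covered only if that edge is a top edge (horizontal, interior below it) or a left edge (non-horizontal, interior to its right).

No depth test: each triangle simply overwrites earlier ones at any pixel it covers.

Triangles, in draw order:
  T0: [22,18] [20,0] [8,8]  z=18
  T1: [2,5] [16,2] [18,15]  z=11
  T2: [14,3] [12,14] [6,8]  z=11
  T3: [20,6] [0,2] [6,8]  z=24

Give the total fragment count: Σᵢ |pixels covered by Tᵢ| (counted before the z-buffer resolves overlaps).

T0:
  2·area = 232  (B↔C swapped to make it positive)
  edge (22, 18)→(8, 8): d=(-14,-10) top-left  bias=+0
  edge (8, 8)→(20, 0): d=(12,-8) top-left  bias=+0
  edge (20, 0)→(22, 18): d=(2,18) right/bottom  bias=-1
    (9,0)@(19, 1): e=[208,4,20] → X
    (10,0)@(21, 1): e=[228,20,-16] → .
    (0,1)@(1, 3): e=[0,-116,348] → .  [on edge]
    (8,1)@(17, 3): e=[160,12,60] → X
    (10,1)@(21, 3): e=[200,44,-12] → .
    (6,2)@(13, 5): e=[92,4,136] → X
    (7,2)@(15, 5): e=[112,20,100] → X
    (10,2)@(21, 5): e=[172,68,-8] → .
    (5,3)@(11, 7): e=[44,12,176] → X
    (10,3)@(21, 7): e=[144,92,-4] → .
    (5,4)@(11, 9): e=[16,36,180] → X
    (10,4)@(21, 9): e=[116,116,0] → .  [on edge]
    (7,6)@(15, 13): e=[0,116,116] → X  [on edge]
  covered (29 px):
    . . . . . . . . . X . .
    . . . . . . . . X X . .
    . . . . . . X X X X . .
    . . . . . X X X X X . .
    . . . . . X X X X X . .
    . . . . . . X X X X X .
    . . . . . . . X X X X .
    . . . . . . . . . X X .
    . . . . . . . . . . X .
T1:
  2·area = 188
  edge (2, 5)→(16, 2): d=(14,-3) top-left  bias=+0
  edge (16, 2)→(18, 15): d=(2,13) right/bottom  bias=-1
  edge (18, 15)→(2, 5): d=(-16,-10) top-left  bias=+0
    (6,1)@(13, 3): e=[5,41,142] → X
    (7,1)@(15, 3): e=[11,15,162] → X
    (8,1)@(17, 3): e=[17,-11,182] → .
    (1,2)@(3, 5): e=[3,175,10] → X
    (2,2)@(5, 5): e=[9,149,30] → X
    (3,2)@(7, 5): e=[15,123,50] → X
    (4,2)@(9, 5): e=[21,97,70] → X
    (5,2)@(11, 5): e=[27,71,90] → X
    (8,2)@(17, 5): e=[45,-7,150] → .
    (1,3)@(3, 7): e=[31,179,-22] → .
    (2,3)@(5, 7): e=[37,153,-2] → .
    (3,3)@(7, 7): e=[43,127,18] → X
  covered (24 px):
    . . . . . . . . . . . .
    . . . . . . X X . . . .
    . X X X X X X X . . . .
    . . . X X X X X . . . .
    . . . . X X X X X . . .
    . . . . . . X X X . . .
    . . . . . . . X X . . .
    . . . . . . . . . . . .
    . . . . . . . . . . . .
T2:
  2·area = 78
  edge (14, 3)→(12, 14): d=(-2,11) right/bottom  bias=-1
  edge (12, 14)→(6, 8): d=(-6,-6) top-left  bias=+0
  edge (6, 8)→(14, 3): d=(8,-5) top-left  bias=+0
    (0,1)@(1, 3): e=[143,0,-65] → .  [on edge]
    (1,2)@(3, 5): e=[117,0,-39] → .  [on edge]
    (5,2)@(11, 5): e=[29,48,1] → X
    (6,2)@(13, 5): e=[7,60,11] → X
    (7,2)@(15, 5): e=[-15,72,21] → .
    (2,3)@(5, 7): e=[91,0,-13] → .  [on edge]
    (4,3)@(9, 7): e=[47,24,7] → X
    (7,3)@(15, 7): e=[-19,60,37] → .
    (3,4)@(7, 9): e=[65,0,13] → X  [on edge]
    (6,4)@(13, 9): e=[-1,36,43] → .
    (3,5)@(7, 11): e=[61,-12,29] → .
    (4,5)@(9, 11): e=[39,0,39] → X  [on edge]
    (5,6)@(11, 13): e=[13,0,65] → X  [on edge]
    (6,7)@(13, 15): e=[-13,0,91] → .  [on edge]
    (7,8)@(15, 17): e=[-39,0,117] → .  [on edge]
  covered (11 px):
    . . . . . . . . . . . .
    . . . . . . . . . . . .
    . . . . . X X . . . . .
    . . . . X X X . . . . .
    . . . X X X . . . . . .
    . . . . X X . . . . . .
    . . . . . X . . . . . .
    . . . . . . . . . . . .
    . . . . . . . . . . . .
T3:
  2·area = 96  (B↔C swapped to make it positive)
  edge (20, 6)→(6, 8): d=(-14,2) right/bottom  bias=-1
  edge (6, 8)→(0, 2): d=(-6,-6) top-left  bias=+0
  edge (0, 2)→(20, 6): d=(20,4) right/bottom  bias=-1
    (0,1)@(1, 3): e=[80,0,16] → X  [on edge]
    (1,1)@(3, 3): e=[76,12,8] → X
    (2,1)@(5, 3): e=[72,24,0] → .  [on edge]
    (0,2)@(1, 5): e=[52,-12,56] → .
    (1,2)@(3, 5): e=[48,0,48] → X  [on edge]
    (2,2)@(5, 5): e=[44,12,40] → X
    (3,2)@(7, 5): e=[40,24,32] → X
    (4,2)@(9, 5): e=[36,36,24] → X
    (5,2)@(11, 5): e=[32,48,16] → X
    (6,2)@(13, 5): e=[28,60,8] → X
    (7,2)@(15, 5): e=[24,72,0] → .  [on edge]
    (1,3)@(3, 7): e=[20,-12,88] → .
    (2,3)@(5, 7): e=[16,0,80] → X  [on edge]
    (6,3)@(13, 7): e=[0,48,48] → .  [on edge]
    (3,4)@(7, 9): e=[-16,0,112] → .  [on edge]
    (4,5)@(9, 11): e=[-48,0,144] → .  [on edge]
    (5,6)@(11, 13): e=[-80,0,176] → .  [on edge]
    (6,7)@(13, 15): e=[-112,0,208] → .  [on edge]
    (7,8)@(15, 17): e=[-144,0,240] → .  [on edge]
  covered (12 px):
    . . . . . . . . . . . .
    X X . . . . . . . . . .
    . X X X X X X . . . . .
    . . X X X X . . . . . .
    . . . . . . . . . . . .
    . . . . . . . . . . . .
    . . . . . . . . . . . .
    . . . . . . . . . . . .
    . . . . . . . . . . . .

Answer: 76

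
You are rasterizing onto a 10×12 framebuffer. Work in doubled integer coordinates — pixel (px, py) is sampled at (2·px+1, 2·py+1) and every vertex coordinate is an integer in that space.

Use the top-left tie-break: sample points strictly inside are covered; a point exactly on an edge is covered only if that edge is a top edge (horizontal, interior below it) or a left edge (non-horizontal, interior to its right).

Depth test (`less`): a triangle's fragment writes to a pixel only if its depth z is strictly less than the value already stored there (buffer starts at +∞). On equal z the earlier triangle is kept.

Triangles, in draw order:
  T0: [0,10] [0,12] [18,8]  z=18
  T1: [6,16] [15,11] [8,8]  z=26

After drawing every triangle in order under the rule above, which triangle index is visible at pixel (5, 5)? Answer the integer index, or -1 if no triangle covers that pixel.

T0:
  2·area = 36  (B↔C swapped to make it positive)
  edge (0, 10)→(18, 8): d=(18,-2) top-left  bias=+0
  edge (18, 8)→(0, 12): d=(-18,4) right/bottom  bias=-1
  edge (0, 12)→(0, 10): d=(0,-2) top-left  bias=+0
    (4,4)@(9, 9): e=[0,18,18] → █  [on edge]
    (5,4)@(11, 9): e=[4,10,22] → █
    (6,4)@(13, 9): e=[8,2,26] → █
    (7,4)@(15, 9): e=[12,-6,30] → ·
    (0,5)@(1, 11): e=[20,14,2] → █
    (1,5)@(3, 11): e=[24,6,6] → █
    (2,5)@(5, 11): e=[28,-2,10] → ·
    (4,5)@(9, 11): e=[36,-18,18] → ·
    (5,5)@(11, 11): e=[40,-26,22] → ·
    (6,5)@(13, 11): e=[44,-34,26] → ·
    (0,6)@(1, 13): e=[56,-22,2] → ·
    (1,6)@(3, 13): e=[60,-30,6] → ·
  covered (5 px):
    · · · · · · · · · ·
    · · · · · · · · · ·
    · · · · · · · · · ·
    · · · · · · · · · ·
    · · · · █ █ █ · · ·
    █ █ · · · · · · · ·
    · · · · · · · · · ·
    · · · · · · · · · ·
    · · · · · · · · · ·
    · · · · · · · · · ·
    · · · · · · · · · ·
    · · · · · · · · · ·
T1:
  2·area = 62  (B↔C swapped to make it positive)
  edge (6, 16)→(8, 8): d=(2,-8) top-left  bias=+0
  edge (8, 8)→(15, 11): d=(7,3) right/bottom  bias=-1
  edge (15, 11)→(6, 16): d=(-9,5) right/bottom  bias=-1
    (0,2)@(1, 5): e=[-62,0,124] → ·  [on edge]
    (4,4)@(9, 9): e=[10,4,48] → █
    (5,4)@(11, 9): e=[26,-2,38] → ·
    (4,5)@(9, 11): e=[14,18,30] → █
    (5,5)@(11, 11): e=[30,12,20] → █
    (6,5)@(13, 11): e=[46,6,10] → █
    (7,5)@(15, 11): e=[62,0,0] → ·  [on edge]
    (3,6)@(7, 13): e=[2,38,22] → █
    (6,6)@(13, 13): e=[50,20,-8] → ·
    (3,7)@(7, 15): e=[6,52,4] → █
    (4,7)@(9, 15): e=[22,46,-6] → ·
    (5,7)@(11, 15): e=[38,40,-16] → ·
  covered (8 px):
    · · · · · · · · · ·
    · · · · · · · · · ·
    · · · · · · · · · ·
    · · · · · · · · · ·
    · · · · █ · · · · ·
    · · · · █ █ █ · · ·
    · · · █ █ █ · · · ·
    · · · █ · · · · · ·
    · · · · · · · · · ·
    · · · · · · · · · ·
    · · · · · · · · · ·
    · · · · · · · · · ·

Z-buffer (winner per pixel, '.' = empty):
  . . . . . . . . . .
  . . . . . . . . . .
  . . . . . . . . . .
  . . . . . . . . . .
  . . . . 0 0 0 . . .
  0 0 . . 1 1 1 . . .
  . . . 1 1 1 . . . .
  . . . 1 . . . . . .
  . . . . . . . . . .
  . . . . . . . . . .
  . . . . . . . . . .
  . . . . . . . . . .

Result: 1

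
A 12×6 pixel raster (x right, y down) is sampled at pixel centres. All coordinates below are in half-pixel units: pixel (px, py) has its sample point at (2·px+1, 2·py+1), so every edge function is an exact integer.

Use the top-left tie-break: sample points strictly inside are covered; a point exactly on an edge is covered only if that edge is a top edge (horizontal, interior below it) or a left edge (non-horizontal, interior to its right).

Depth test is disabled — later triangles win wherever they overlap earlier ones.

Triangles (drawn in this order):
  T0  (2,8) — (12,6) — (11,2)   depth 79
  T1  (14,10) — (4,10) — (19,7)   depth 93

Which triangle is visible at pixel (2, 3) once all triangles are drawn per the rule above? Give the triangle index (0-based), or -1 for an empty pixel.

T0:
  2·area = 42  (B↔C swapped to make it positive)
  edge (2, 8)→(11, 2): d=(9,-6) top-left  bias=+0
  edge (11, 2)→(12, 6): d=(1,4) right/bottom  bias=-1
  edge (12, 6)→(2, 8): d=(-10,2) right/bottom  bias=-1
    (5,1)@(11, 3): e=[9,1,32] → █
    (6,1)@(13, 3): e=[21,-7,28] → ·
    (3,2)@(7, 5): e=[3,19,20] → █
    (4,2)@(9, 5): e=[15,11,16] → █
    (6,2)@(13, 5): e=[39,-5,8] → ·
    (8,2)@(17, 5): e=[63,-21,0] → ·  [on edge]
    (2,3)@(5, 7): e=[9,29,4] → █
    (3,3)@(7, 7): e=[21,21,0] → ·  [on edge]
    (4,3)@(9, 7): e=[33,13,-4] → ·
    (5,3)@(11, 7): e=[45,5,-8] → ·
    (2,4)@(5, 9): e=[27,31,-16] → ·
  covered (5 px):
    · · · · · · · · · · · ·
    · · · · · █ · · · · · ·
    · · · █ █ █ · · · · · ·
    · · █ · · · · · · · · ·
    · · · · · · · · · · · ·
    · · · · · · · · · · · ·
T1:
  2·area = 30
  edge (14, 10)→(4, 10): d=(-10,0) right/bottom  bias=-1
  edge (4, 10)→(19, 7): d=(15,-3) top-left  bias=+0
  edge (19, 7)→(14, 10): d=(-5,3) right/bottom  bias=-1
    (9,3)@(19, 7): e=[30,0,0] → ·  [on edge]
    (4,4)@(9, 9): e=[10,0,20] → █  [on edge]
    (5,4)@(11, 9): e=[10,6,14] → █
    (6,4)@(13, 9): e=[10,12,8] → █
    (7,4)@(15, 9): e=[10,18,2] → █
    (8,4)@(17, 9): e=[10,24,-4] → ·
    (4,5)@(9, 11): e=[-10,30,10] → ·
    (5,5)@(11, 11): e=[-10,36,4] → ·
    (6,5)@(13, 11): e=[-10,42,-2] → ·
    (7,5)@(15, 11): e=[-10,48,-8] → ·
  covered (4 px):
    · · · · · · · · · · · ·
    · · · · · · · · · · · ·
    · · · · · · · · · · · ·
    · · · · · · · · · · · ·
    · · · · █ █ █ █ · · · ·
    · · · · · · · · · · · ·

Z-buffer (winner per pixel, '.' = empty):
  . . . . . . . . . . . .
  . . . . . 0 . . . . . .
  . . . 0 0 0 . . . . . .
  . . 0 . . . . . . . . .
  . . . . 1 1 1 1 . . . .
  . . . . . . . . . . . .

Result: 0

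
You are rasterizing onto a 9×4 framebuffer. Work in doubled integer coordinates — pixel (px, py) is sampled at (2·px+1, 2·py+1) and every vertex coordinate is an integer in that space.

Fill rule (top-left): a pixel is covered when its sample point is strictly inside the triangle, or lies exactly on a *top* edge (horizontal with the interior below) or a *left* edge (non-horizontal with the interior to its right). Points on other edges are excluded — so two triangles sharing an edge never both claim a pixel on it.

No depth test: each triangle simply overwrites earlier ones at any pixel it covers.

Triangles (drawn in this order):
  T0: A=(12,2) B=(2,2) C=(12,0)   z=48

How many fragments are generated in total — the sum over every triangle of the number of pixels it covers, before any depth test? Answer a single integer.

T0:
  2·area = 20
  edge (12, 2)→(2, 2): d=(-10,0) right/bottom  bias=-1
  edge (2, 2)→(12, 0): d=(10,-2) top-left  bias=+0
  edge (12, 0)→(12, 2): d=(0,2) right/bottom  bias=-1
    (3,0)@(7, 1): e=[10,0,10] → X  [on edge]
    (4,0)@(9, 1): e=[10,4,6] → X
    (5,0)@(11, 1): e=[10,8,2] → X
    (6,0)@(13, 1): e=[10,12,-2] → .
    (3,1)@(7, 3): e=[-10,20,10] → .
    (4,1)@(9, 3): e=[-10,24,6] → .
    (5,1)@(11, 3): e=[-10,28,2] → .
  covered (3 px):
    . . . X X X . . .
    . . . . . . . . .
    . . . . . . . . .
    . . . . . . . . .

Final: 3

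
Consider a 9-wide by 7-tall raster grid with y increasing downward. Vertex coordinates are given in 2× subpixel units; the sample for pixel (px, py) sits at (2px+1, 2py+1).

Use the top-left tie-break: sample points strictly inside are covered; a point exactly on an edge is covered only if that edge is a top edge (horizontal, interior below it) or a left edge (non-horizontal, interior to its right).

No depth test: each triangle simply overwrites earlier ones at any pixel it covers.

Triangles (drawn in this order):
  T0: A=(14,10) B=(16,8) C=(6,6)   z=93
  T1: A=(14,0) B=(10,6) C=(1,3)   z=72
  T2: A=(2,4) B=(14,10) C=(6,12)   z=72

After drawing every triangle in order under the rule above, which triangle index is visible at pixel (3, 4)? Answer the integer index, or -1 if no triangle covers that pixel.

T0:
  2·area = 24  (B↔C swapped to make it positive)
  edge (14, 10)→(6, 6): d=(-8,-4) top-left  bias=+0
  edge (6, 6)→(16, 8): d=(10,2) right/bottom  bias=-1
  edge (16, 8)→(14, 10): d=(-2,2) right/bottom  bias=-1
    (0,2)@(1, 5): e=[-12,0,36] → .  [on edge]
    (4,3)@(9, 7): e=[4,4,16] → X
    (5,3)@(11, 7): e=[12,0,12] → .  [on edge]
    (8,3)@(17, 7): e=[36,-12,0] → .  [on edge]
    (4,4)@(9, 9): e=[-12,24,12] → .
    (6,4)@(13, 9): e=[4,16,4] → X
    (7,4)@(15, 9): e=[12,12,0] → .  [on edge]
    (6,5)@(13, 11): e=[-12,36,0] → .  [on edge]
    (5,6)@(11, 13): e=[-36,60,0] → .  [on edge]
  covered (2 px):
    . . . . . . . . .
    . . . . . . . . .
    . . . . . . . . .
    . . . . X . . . .
    . . . . . . X . .
    . . . . . . . . .
    . . . . . . . . .
T1:
  2·area = 66
  edge (14, 0)→(10, 6): d=(-4,6) right/bottom  bias=-1
  edge (10, 6)→(1, 3): d=(-9,-3) top-left  bias=+0
  edge (1, 3)→(14, 0): d=(13,-3) top-left  bias=+0
    (5,0)@(11, 1): e=[14,48,4] → X
    (6,0)@(13, 1): e=[2,54,10] → X
    (7,0)@(15, 1): e=[-10,60,16] → .
    (0,1)@(1, 3): e=[66,0,0] → X  [on edge]
    (1,1)@(3, 3): e=[54,6,6] → X
    (2,1)@(5, 3): e=[42,12,12] → X
    (3,1)@(7, 3): e=[30,18,18] → X
    (4,1)@(9, 3): e=[18,24,24] → X
    (6,1)@(13, 3): e=[-6,36,36] → .
    (0,2)@(1, 5): e=[58,-18,26] → .
    (1,2)@(3, 5): e=[46,-12,32] → .
    (2,2)@(5, 5): e=[34,-6,38] → .
    (3,2)@(7, 5): e=[22,0,44] → X  [on edge]
    (6,3)@(13, 7): e=[-22,0,88] → .  [on edge]
  covered (10 px):
    . . . . . X X . .
    X X X X X X . . .
    . . . X X . . . .
    . . . . . . . . .
    . . . . . . . . .
    . . . . . . . . .
    . . . . . . . . .
T2:
  2·area = 72
  edge (2, 4)→(14, 10): d=(12,6) right/bottom  bias=-1
  edge (14, 10)→(6, 12): d=(-8,2) right/bottom  bias=-1
  edge (6, 12)→(2, 4): d=(-4,-8) top-left  bias=+0
    (1,2)@(3, 5): e=[6,62,4] → X
    (2,2)@(5, 5): e=[-6,58,20] → .
    (1,3)@(3, 7): e=[30,46,-4] → .
    (2,3)@(5, 7): e=[18,42,12] → X
    (3,3)@(7, 7): e=[6,38,28] → X
    (4,3)@(9, 7): e=[-6,34,44] → .
    (2,4)@(5, 9): e=[42,26,4] → X
    (4,4)@(9, 9): e=[18,18,36] → X
    (5,4)@(11, 9): e=[6,14,52] → X
    (6,4)@(13, 9): e=[-6,10,68] → .
    (2,5)@(5, 11): e=[66,10,-4] → .
    (3,5)@(7, 11): e=[54,6,12] → X
  covered (9 px):
    . . . . . . . . .
    . . . . . . . . .
    . X . . . . . . .
    . . X X . . . . .
    . . X X X X . . .
    . . . X X . . . .
    . . . . . . . . .

Z-buffer (winner per pixel, '.' = empty):
  . . . . . 1 1 . .
  1 1 1 1 1 1 . . .
  . 2 . 1 1 . . . .
  . . 2 2 0 . . . .
  . . 2 2 2 2 0 . .
  . . . 2 2 . . . .
  . . . . . . . . .

Result: 2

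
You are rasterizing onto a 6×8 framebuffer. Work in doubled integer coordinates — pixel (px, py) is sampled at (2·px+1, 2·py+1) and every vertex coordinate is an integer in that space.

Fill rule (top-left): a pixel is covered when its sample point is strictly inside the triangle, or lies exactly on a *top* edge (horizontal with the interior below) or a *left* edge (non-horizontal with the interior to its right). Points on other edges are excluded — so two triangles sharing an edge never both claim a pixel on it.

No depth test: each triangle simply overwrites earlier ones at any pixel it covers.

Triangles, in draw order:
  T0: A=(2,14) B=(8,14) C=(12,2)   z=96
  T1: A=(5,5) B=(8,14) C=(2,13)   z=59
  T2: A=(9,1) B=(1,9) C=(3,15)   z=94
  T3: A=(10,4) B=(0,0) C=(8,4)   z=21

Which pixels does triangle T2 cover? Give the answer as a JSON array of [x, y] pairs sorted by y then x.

T0:
  2·area = 72  (B↔C swapped to make it positive)
  edge (2, 14)→(12, 2): d=(10,-12) top-left  bias=+0
  edge (12, 2)→(8, 14): d=(-4,12) right/bottom  bias=-1
  edge (8, 14)→(2, 14): d=(-6,0) right/bottom  bias=-1
    (5,2)@(11, 5): e=[18,0,54] → ·  [on edge]
    (4,3)@(9, 7): e=[14,16,42] → █
    (5,3)@(11, 7): e=[38,-8,42] → ·
    (3,4)@(7, 9): e=[10,32,30] → █
    (5,4)@(11, 9): e=[58,-16,30] → ·
    (2,5)@(5, 11): e=[6,48,18] → █
    (4,5)@(9, 11): e=[54,0,18] → ·  [on edge]
    (1,6)@(3, 13): e=[2,64,6] → █
    (4,6)@(9, 13): e=[74,-8,6] → ·
    (1,7)@(3, 15): e=[22,56,-6] → ·
    (2,7)@(5, 15): e=[46,32,-6] → ·
    (3,7)@(7, 15): e=[70,8,-6] → ·
  covered (8 px):
    · · · · · ·
    · · · · · ·
    · · · · · ·
    · · · · █ ·
    · · · █ █ ·
    · · █ █ · ·
    · █ █ █ · ·
    · · · · · ·
T1:
  2·area = 51
  edge (5, 5)→(8, 14): d=(3,9) right/bottom  bias=-1
  edge (8, 14)→(2, 13): d=(-6,-1) top-left  bias=+0
  edge (2, 13)→(5, 5): d=(3,-8) top-left  bias=+0
    (2,2)@(5, 5): e=[0,51,0] → ·  [on edge]
    (2,3)@(5, 7): e=[6,39,6] → █
    (3,3)@(7, 7): e=[-12,41,22] → ·
    (2,4)@(5, 9): e=[12,27,12] → █
    (3,4)@(7, 9): e=[-6,29,28] → ·
    (1,5)@(3, 11): e=[36,13,2] → █
    (3,5)@(7, 11): e=[0,17,34] → ·  [on edge]
    (1,6)@(3, 13): e=[42,1,8] → █
    (3,6)@(7, 13): e=[6,5,40] → █
    (4,6)@(9, 13): e=[-12,7,56] → ·
    (1,7)@(3, 15): e=[48,-11,14] → ·
    (2,7)@(5, 15): e=[30,-9,30] → ·
  covered (7 px):
    · · · · · ·
    · · · · · ·
    · · · · · ·
    · · █ · · ·
    · · █ · · ·
    · █ █ · · ·
    · █ █ █ · ·
    · · · · · ·
T2:
  2·area = 64  (B↔C swapped to make it positive)
  edge (9, 1)→(3, 15): d=(-6,14) right/bottom  bias=-1
  edge (3, 15)→(1, 9): d=(-2,-6) top-left  bias=+0
  edge (1, 9)→(9, 1): d=(8,-8) top-left  bias=+0
    (4,0)@(9, 1): e=[0,64,0] → ·  [on edge]
    (3,1)@(7, 3): e=[16,48,0] → █  [on edge]
    (4,1)@(9, 3): e=[-12,60,16] → ·
    (2,2)@(5, 5): e=[32,32,0] → █  [on edge]
    (4,2)@(9, 5): e=[-24,56,32] → ·
    (1,3)@(3, 7): e=[48,16,0] → █  [on edge]
    (3,3)@(7, 7): e=[-8,40,32] → ·
    (0,4)@(1, 9): e=[64,0,0] → █  [on edge]
    (3,4)@(7, 9): e=[-20,36,48] → ·
    (0,5)@(1, 11): e=[52,-4,16] → ·
    (1,5)@(3, 11): e=[24,8,32] → █
    (2,5)@(5, 11): e=[-4,20,48] → ·
    (1,7)@(3, 15): e=[0,0,64] → ·  [on edge]
  covered (10 px):
    · · · · · ·
    · · · █ · ·
    · · █ █ · ·
    · █ █ · · ·
    █ █ █ · · ·
    · █ · · · ·
    · █ · · · ·
    · · · · · ·
T3:
  2·area = 8  (B↔C swapped to make it positive)
  edge (10, 4)→(8, 4): d=(-2,0) right/bottom  bias=-1
  edge (8, 4)→(0, 0): d=(-8,-4) top-left  bias=+0
  edge (0, 0)→(10, 4): d=(10,4) right/bottom  bias=-1
    (3,1)@(7, 3): e=[2,4,2] → █
    (4,1)@(9, 3): e=[2,12,-6] → ·
    (3,2)@(7, 5): e=[-2,-12,22] → ·
  covered (1 px):
    · · · · · ·
    · · · █ · ·
    · · · · · ·
    · · · · · ·
    · · · · · ·
    · · · · · ·
    · · · · · ·
    · · · · · ·

Result: [[3,1],[2,2],[3,2],[1,3],[2,3],[0,4],[1,4],[2,4],[1,5],[1,6]]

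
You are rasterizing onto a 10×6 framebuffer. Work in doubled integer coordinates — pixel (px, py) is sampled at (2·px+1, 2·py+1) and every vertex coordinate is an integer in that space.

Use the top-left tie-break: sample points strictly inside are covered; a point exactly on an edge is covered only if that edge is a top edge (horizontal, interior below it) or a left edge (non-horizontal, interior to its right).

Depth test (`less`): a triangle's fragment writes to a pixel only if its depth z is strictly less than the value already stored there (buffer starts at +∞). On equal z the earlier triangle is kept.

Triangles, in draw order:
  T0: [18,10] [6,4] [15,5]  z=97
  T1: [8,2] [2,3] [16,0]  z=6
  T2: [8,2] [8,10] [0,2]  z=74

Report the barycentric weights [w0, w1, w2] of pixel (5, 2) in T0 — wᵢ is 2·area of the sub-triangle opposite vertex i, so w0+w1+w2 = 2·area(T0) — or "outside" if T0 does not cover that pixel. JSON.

T0:
  2·area = 42
  edge (18, 10)→(6, 4): d=(-12,-6) top-left  bias=+0
  edge (6, 4)→(15, 5): d=(9,1) right/bottom  bias=-1
  edge (15, 5)→(18, 10): d=(3,5) right/bottom  bias=-1
    (4,2)@(9, 5): e=[6,6,30] → #
    (5,2)@(11, 5): e=[18,4,20] → #
    (6,2)@(13, 5): e=[30,2,10] → #
    (7,2)@(15, 5): e=[42,0,0] → ·  [on edge]
    (4,3)@(9, 7): e=[-18,24,36] → ·
    (5,3)@(11, 7): e=[-6,22,26] → ·
    (6,3)@(13, 7): e=[6,20,16] → #
    (7,3)@(15, 7): e=[18,18,6] → #
    (8,3)@(17, 7): e=[30,16,-4] → ·
    (6,4)@(13, 9): e=[-18,38,22] → ·
    (7,4)@(15, 9): e=[-6,36,12] → ·
    (8,4)@(17, 9): e=[6,34,2] → #
  covered (6 px):
    · · · · · · · · · ·
    · · · · · · · · · ·
    · · · · # # # · · ·
    · · · · · · # # · ·
    · · · · · · · · # ·
    · · · · · · · · · ·
T1:
  2·area = 4
  edge (8, 2)→(2, 3): d=(-6,1) right/bottom  bias=-1
  edge (2, 3)→(16, 0): d=(14,-3) top-left  bias=+0
  edge (16, 0)→(8, 2): d=(-8,2) right/bottom  bias=-1
  covered (0 px):
    · · · · · · · · · ·
    · · · · · · · · · ·
    · · · · · · · · · ·
    · · · · · · · · · ·
    · · · · · · · · · ·
    · · · · · · · · · ·
T2:
  2·area = 64
  edge (8, 2)→(8, 10): d=(0,8) right/bottom  bias=-1
  edge (8, 10)→(0, 2): d=(-8,-8) top-left  bias=+0
  edge (0, 2)→(8, 2): d=(8,0) top-left  bias=+0
    (0,1)@(1, 3): e=[56,0,8] → #  [on edge]
    (1,1)@(3, 3): e=[40,16,8] → #
    (2,1)@(5, 3): e=[24,32,8] → #
    (3,1)@(7, 3): e=[8,48,8] → #
    (4,1)@(9, 3): e=[-8,64,8] → ·
    (0,2)@(1, 5): e=[56,-16,24] → ·
    (1,2)@(3, 5): e=[40,0,24] → #  [on edge]
    (4,2)@(9, 5): e=[-8,48,24] → ·
    (1,3)@(3, 7): e=[40,-16,40] → ·
    (2,3)@(5, 7): e=[24,0,40] → #  [on edge]
    (4,3)@(9, 7): e=[-8,32,40] → ·
    (2,4)@(5, 9): e=[24,-16,56] → ·
    (3,4)@(7, 9): e=[8,0,56] → #  [on edge]
    (4,5)@(9, 11): e=[-8,0,72] → ·  [on edge]
  covered (10 px):
    · · · · · · · · · ·
    # # # # · · · · · ·
    · # # # · · · · · ·
    · · # # · · · · · ·
    · · · # · · · · · ·
    · · · · · · · · · ·

Result: [4,20,18]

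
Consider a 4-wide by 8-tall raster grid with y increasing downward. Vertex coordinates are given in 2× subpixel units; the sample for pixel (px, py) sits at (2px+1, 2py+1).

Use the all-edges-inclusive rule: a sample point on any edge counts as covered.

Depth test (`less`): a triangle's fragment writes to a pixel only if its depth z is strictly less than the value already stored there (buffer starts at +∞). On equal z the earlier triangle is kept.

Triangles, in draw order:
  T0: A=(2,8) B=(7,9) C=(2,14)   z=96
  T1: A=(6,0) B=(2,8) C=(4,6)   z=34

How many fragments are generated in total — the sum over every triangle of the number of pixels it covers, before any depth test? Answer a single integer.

T0:
  2·area = 30
  edge (2, 8)→(7, 9): d=(5,1) inclusive
  edge (7, 9)→(2, 14): d=(-5,5) inclusive
  edge (2, 14)→(2, 8): d=(0,-6) inclusive
    (1,4)@(3, 9): e=[4,20,6] → #
    (2,4)@(5, 9): e=[2,10,18] → #
    (3,4)@(7, 9): e=[0,0,30] → #  [on edge]
    (1,5)@(3, 11): e=[14,10,6] → #
    (2,5)@(5, 11): e=[12,0,18] → #  [on edge]
    (3,5)@(7, 11): e=[10,-10,30] → ·
    (1,6)@(3, 13): e=[24,0,6] → #  [on edge]
    (2,6)@(5, 13): e=[22,-10,18] → ·
    (0,7)@(1, 15): e=[36,0,-6] → ·  [on edge]
    (1,7)@(3, 15): e=[34,-10,6] → ·
  covered (6 px):
    · · · ·
    · · · ·
    · · · ·
    · · · ·
    · # # #
    · # # ·
    · # · ·
    · · · ·
T1:
  2·area = 8  (B↔C swapped to make it positive)
  edge (6, 0)→(4, 6): d=(-2,6) inclusive
  edge (4, 6)→(2, 8): d=(-2,2) inclusive
  edge (2, 8)→(6, 0): d=(4,-8) inclusive
    (2,1)@(5, 3): e=[0,4,4] → #  [on edge]
    (3,1)@(7, 3): e=[-12,0,20] → ·  [on edge]
    (2,2)@(5, 5): e=[-4,0,12] → ·  [on edge]
    (1,3)@(3, 7): e=[4,0,4] → #  [on edge]
    (2,3)@(5, 7): e=[-8,-4,20] → ·
    (0,4)@(1, 9): e=[12,0,-4] → ·  [on edge]
    (1,4)@(3, 9): e=[0,-4,12] → ·  [on edge]
    (0,7)@(1, 15): e=[0,-12,20] → ·  [on edge]
  covered (2 px):
    · · · ·
    · · # ·
    · · · ·
    · # · ·
    · · · ·
    · · · ·
    · · · ·
    · · · ·

Result: 8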